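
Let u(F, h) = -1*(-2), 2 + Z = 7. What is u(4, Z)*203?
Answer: 406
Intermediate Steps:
Z = 5 (Z = -2 + 7 = 5)
u(F, h) = 2
u(4, Z)*203 = 2*203 = 406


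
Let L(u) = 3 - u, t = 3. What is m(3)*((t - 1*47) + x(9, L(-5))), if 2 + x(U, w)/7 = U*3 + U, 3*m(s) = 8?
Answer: 1552/3 ≈ 517.33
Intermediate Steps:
m(s) = 8/3 (m(s) = (1/3)*8 = 8/3)
x(U, w) = -14 + 28*U (x(U, w) = -14 + 7*(U*3 + U) = -14 + 7*(3*U + U) = -14 + 7*(4*U) = -14 + 28*U)
m(3)*((t - 1*47) + x(9, L(-5))) = 8*((3 - 1*47) + (-14 + 28*9))/3 = 8*((3 - 47) + (-14 + 252))/3 = 8*(-44 + 238)/3 = (8/3)*194 = 1552/3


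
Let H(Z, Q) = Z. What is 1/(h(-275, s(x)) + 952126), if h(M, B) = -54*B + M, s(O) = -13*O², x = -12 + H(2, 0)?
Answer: 1/1022051 ≈ 9.7843e-7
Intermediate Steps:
x = -10 (x = -12 + 2 = -10)
h(M, B) = M - 54*B
1/(h(-275, s(x)) + 952126) = 1/((-275 - (-702)*(-10)²) + 952126) = 1/((-275 - (-702)*100) + 952126) = 1/((-275 - 54*(-1300)) + 952126) = 1/((-275 + 70200) + 952126) = 1/(69925 + 952126) = 1/1022051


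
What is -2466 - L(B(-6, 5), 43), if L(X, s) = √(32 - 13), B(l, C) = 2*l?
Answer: -2466 - √19 ≈ -2470.4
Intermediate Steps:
L(X, s) = √19
-2466 - L(B(-6, 5), 43) = -2466 - √19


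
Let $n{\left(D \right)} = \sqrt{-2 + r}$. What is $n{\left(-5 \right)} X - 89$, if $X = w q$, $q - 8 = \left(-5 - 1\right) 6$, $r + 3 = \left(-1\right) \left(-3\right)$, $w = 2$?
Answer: $-89 - 56 i \sqrt{2} \approx -89.0 - 79.196 i$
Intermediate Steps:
$r = 0$ ($r = -3 - -3 = -3 + 3 = 0$)
$n{\left(D \right)} = i \sqrt{2}$ ($n{\left(D \right)} = \sqrt{-2 + 0} = \sqrt{-2} = i \sqrt{2}$)
$q = -28$ ($q = 8 + \left(-5 - 1\right) 6 = 8 - 36 = -28$)
$X = -56$ ($X = 2 \left(-28\right) = -56$)
$n{\left(-5 \right)} X - 89 = i \sqrt{2} \left(-56\right) - 89 = - 56 i \sqrt{2} - 89 = -89 - 56 i \sqrt{2}$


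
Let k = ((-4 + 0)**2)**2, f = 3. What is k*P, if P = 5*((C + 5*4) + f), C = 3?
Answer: 33280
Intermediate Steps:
k = 256 (k = ((-4)**2)**2 = 16**2 = 256)
P = 130 (P = 5*((3 + 5*4) + 3) = 5*((3 + 20) + 3) = 5*(23 + 3) = 5*26 = 130)
k*P = 256*130 = 33280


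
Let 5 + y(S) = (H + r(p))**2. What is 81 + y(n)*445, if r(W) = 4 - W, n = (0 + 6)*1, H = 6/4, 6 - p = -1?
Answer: -4571/4 ≈ -1142.8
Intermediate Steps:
p = 7 (p = 6 - 1*(-1) = 6 + 1 = 7)
H = 3/2 (H = 6*(1/4) = 3/2 ≈ 1.5000)
n = 6 (n = 6*1 = 6)
y(S) = -11/4 (y(S) = -5 + (3/2 + (4 - 1*7))**2 = -5 + (3/2 + (4 - 7))**2 = -5 + (3/2 - 3)**2 = -5 + (-3/2)**2 = -5 + 9/4 = -11/4)
81 + y(n)*445 = 81 - 11/4*445 = 81 - 4895/4 = -4571/4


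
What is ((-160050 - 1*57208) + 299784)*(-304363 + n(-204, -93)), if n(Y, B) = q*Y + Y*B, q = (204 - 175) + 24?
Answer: -24444448778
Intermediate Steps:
q = 53 (q = 29 + 24 = 53)
n(Y, B) = 53*Y + B*Y (n(Y, B) = 53*Y + Y*B = 53*Y + B*Y)
((-160050 - 1*57208) + 299784)*(-304363 + n(-204, -93)) = ((-160050 - 1*57208) + 299784)*(-304363 - 204*(53 - 93)) = ((-160050 - 57208) + 299784)*(-304363 - 204*(-40)) = (-217258 + 299784)*(-304363 + 8160) = 82526*(-296203) = -24444448778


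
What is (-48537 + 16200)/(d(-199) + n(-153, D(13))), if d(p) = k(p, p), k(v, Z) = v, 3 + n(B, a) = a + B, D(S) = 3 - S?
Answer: 32337/365 ≈ 88.594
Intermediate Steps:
n(B, a) = -3 + B + a (n(B, a) = -3 + (a + B) = -3 + (B + a) = -3 + B + a)
d(p) = p
(-48537 + 16200)/(d(-199) + n(-153, D(13))) = (-48537 + 16200)/(-199 + (-3 - 153 + (3 - 1*13))) = -32337/(-199 + (-3 - 153 + (3 - 13))) = -32337/(-199 + (-3 - 153 - 10)) = -32337/(-199 - 166) = -32337/(-365) = -32337*(-1/365) = 32337/365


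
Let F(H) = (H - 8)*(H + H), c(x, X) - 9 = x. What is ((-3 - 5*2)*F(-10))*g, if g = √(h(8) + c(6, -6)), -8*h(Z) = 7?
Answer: -1170*√226 ≈ -17589.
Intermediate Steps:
h(Z) = -7/8 (h(Z) = -⅛*7 = -7/8)
c(x, X) = 9 + x
F(H) = 2*H*(-8 + H) (F(H) = (-8 + H)*(2*H) = 2*H*(-8 + H))
g = √226/4 (g = √(-7/8 + (9 + 6)) = √(-7/8 + 15) = √(113/8) = √226/4 ≈ 3.7583)
((-3 - 5*2)*F(-10))*g = ((-3 - 5*2)*(2*(-10)*(-8 - 10)))*(√226/4) = ((-3 - 10)*(2*(-10)*(-18)))*(√226/4) = (-13*360)*(√226/4) = -1170*√226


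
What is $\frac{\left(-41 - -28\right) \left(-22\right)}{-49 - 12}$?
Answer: $- \frac{286}{61} \approx -4.6885$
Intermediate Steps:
$\frac{\left(-41 - -28\right) \left(-22\right)}{-49 - 12} = \frac{\left(-41 + 28\right) \left(-22\right)}{-61} = \left(-13\right) \left(-22\right) \left(- \frac{1}{61}\right) = 286 \left(- \frac{1}{61}\right) = - \frac{286}{61}$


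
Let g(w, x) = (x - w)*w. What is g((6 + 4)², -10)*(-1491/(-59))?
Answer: -16401000/59 ≈ -2.7798e+5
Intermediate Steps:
g(w, x) = w*(x - w)
g((6 + 4)², -10)*(-1491/(-59)) = ((6 + 4)²*(-10 - (6 + 4)²))*(-1491/(-59)) = (10²*(-10 - 1*10²))*(-1491*(-1/59)) = (100*(-10 - 1*100))*(1491/59) = (100*(-10 - 100))*(1491/59) = (100*(-110))*(1491/59) = -11000*1491/59 = -16401000/59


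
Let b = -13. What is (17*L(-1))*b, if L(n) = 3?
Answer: -663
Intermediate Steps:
(17*L(-1))*b = (17*3)*(-13) = 51*(-13) = -663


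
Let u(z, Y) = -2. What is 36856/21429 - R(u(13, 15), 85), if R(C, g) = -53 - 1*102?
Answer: 3358351/21429 ≈ 156.72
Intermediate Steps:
R(C, g) = -155 (R(C, g) = -53 - 102 = -155)
36856/21429 - R(u(13, 15), 85) = 36856/21429 - 1*(-155) = 36856*(1/21429) + 155 = 36856/21429 + 155 = 3358351/21429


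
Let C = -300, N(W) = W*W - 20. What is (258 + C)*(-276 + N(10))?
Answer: 8232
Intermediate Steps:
N(W) = -20 + W**2 (N(W) = W**2 - 20 = -20 + W**2)
(258 + C)*(-276 + N(10)) = (258 - 300)*(-276 + (-20 + 10**2)) = -42*(-276 + (-20 + 100)) = -42*(-276 + 80) = -42*(-196) = 8232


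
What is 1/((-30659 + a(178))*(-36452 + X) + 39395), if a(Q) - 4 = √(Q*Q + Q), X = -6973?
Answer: 133123277/177212060477269915 + 1737*√31862/70884824190907966 ≈ 7.5558e-10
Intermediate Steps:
a(Q) = 4 + √(Q + Q²) (a(Q) = 4 + √(Q*Q + Q) = 4 + √(Q² + Q) = 4 + √(Q + Q²))
1/((-30659 + a(178))*(-36452 + X) + 39395) = 1/((-30659 + (4 + √(178*(1 + 178))))*(-36452 - 6973) + 39395) = 1/((-30659 + (4 + √(178*179)))*(-43425) + 39395) = 1/((-30659 + (4 + √31862))*(-43425) + 39395) = 1/((-30655 + √31862)*(-43425) + 39395) = 1/((1331193375 - 43425*√31862) + 39395) = 1/(1331232770 - 43425*√31862)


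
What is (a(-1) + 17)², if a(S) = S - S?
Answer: 289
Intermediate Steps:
a(S) = 0
(a(-1) + 17)² = (0 + 17)² = 17² = 289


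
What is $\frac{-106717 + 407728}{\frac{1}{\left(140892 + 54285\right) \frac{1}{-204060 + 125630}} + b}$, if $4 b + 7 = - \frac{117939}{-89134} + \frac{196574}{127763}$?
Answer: $- \frac{2676205713549940656696}{12770665348583057} \approx -2.0956 \cdot 10^{5}$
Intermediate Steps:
$b = - \frac{47126523321}{45552108968}$ ($b = - \frac{7}{4} + \frac{- \frac{117939}{-89134} + \frac{196574}{127763}}{4} = - \frac{7}{4} + \frac{\left(-117939\right) \left(- \frac{1}{89134}\right) + 196574 \cdot \frac{1}{127763}}{4} = - \frac{7}{4} + \frac{\frac{117939}{89134} + \frac{196574}{127763}}{4} = - \frac{7}{4} + \frac{1}{4} \cdot \frac{32589667373}{11388027242} = - \frac{7}{4} + \frac{32589667373}{45552108968} = - \frac{47126523321}{45552108968} \approx -1.0346$)
$\frac{-106717 + 407728}{\frac{1}{\left(140892 + 54285\right) \frac{1}{-204060 + 125630}} + b} = \frac{-106717 + 407728}{\frac{1}{\left(140892 + 54285\right) \frac{1}{-204060 + 125630}} - \frac{47126523321}{45552108968}} = \frac{301011}{\frac{1}{195177 \frac{1}{-78430}} - \frac{47126523321}{45552108968}} = \frac{301011}{\frac{1}{195177 \left(- \frac{1}{78430}\right)} - \frac{47126523321}{45552108968}} = \frac{301011}{\frac{1}{- \frac{195177}{78430}} - \frac{47126523321}{45552108968}} = \frac{301011}{- \frac{78430}{195177} - \frac{47126523321}{45552108968}} = \frac{301011}{- \frac{12770665348583057}{8890723972047336}} = 301011 \left(- \frac{8890723972047336}{12770665348583057}\right) = - \frac{2676205713549940656696}{12770665348583057}$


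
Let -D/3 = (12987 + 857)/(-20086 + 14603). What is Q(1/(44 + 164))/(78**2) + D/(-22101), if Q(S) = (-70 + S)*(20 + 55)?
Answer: -4902658967977/5679615642688 ≈ -0.86320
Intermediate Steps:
D = 41532/5483 (D = -3*(12987 + 857)/(-20086 + 14603) = -41532/(-5483) = -41532*(-1)/5483 = -3*(-13844/5483) = 41532/5483 ≈ 7.5747)
Q(S) = -5250 + 75*S (Q(S) = (-70 + S)*75 = -5250 + 75*S)
Q(1/(44 + 164))/(78**2) + D/(-22101) = (-5250 + 75/(44 + 164))/(78**2) + (41532/5483)/(-22101) = (-5250 + 75/208)/6084 + (41532/5483)*(-1/22101) = (-5250 + 75*(1/208))*(1/6084) - 13844/40393261 = (-5250 + 75/208)*(1/6084) - 13844/40393261 = -1091925/208*1/6084 - 13844/40393261 = -121325/140608 - 13844/40393261 = -4902658967977/5679615642688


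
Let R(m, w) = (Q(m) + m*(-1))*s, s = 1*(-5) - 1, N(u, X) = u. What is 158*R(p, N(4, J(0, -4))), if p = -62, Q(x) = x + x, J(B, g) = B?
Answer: 58776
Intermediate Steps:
Q(x) = 2*x
s = -6 (s = -5 - 1 = -6)
R(m, w) = -6*m (R(m, w) = (2*m + m*(-1))*(-6) = (2*m - m)*(-6) = m*(-6) = -6*m)
158*R(p, N(4, J(0, -4))) = 158*(-6*(-62)) = 158*372 = 58776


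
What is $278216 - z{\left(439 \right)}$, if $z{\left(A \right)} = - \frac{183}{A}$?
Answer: $\frac{122137007}{439} \approx 2.7822 \cdot 10^{5}$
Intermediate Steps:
$278216 - z{\left(439 \right)} = 278216 - - \frac{183}{439} = 278216 + \frac{183}{439} = \frac{122137007}{439}$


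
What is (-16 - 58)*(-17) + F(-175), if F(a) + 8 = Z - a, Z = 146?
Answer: 1571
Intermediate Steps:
F(a) = 138 - a (F(a) = -8 + (146 - a) = 138 - a)
(-16 - 58)*(-17) + F(-175) = (-16 - 58)*(-17) + (138 - 1*(-175)) = -74*(-17) + (138 + 175) = 1258 + 313 = 1571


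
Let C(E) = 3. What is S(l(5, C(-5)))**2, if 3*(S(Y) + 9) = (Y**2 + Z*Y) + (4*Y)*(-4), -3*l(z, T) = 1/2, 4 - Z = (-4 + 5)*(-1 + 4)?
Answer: 776161/11664 ≈ 66.543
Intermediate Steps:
Z = 1 (Z = 4 - (-4 + 5)*(-1 + 4) = 4 - 3 = 1)
l(z, T) = -1/6 (l(z, T) = -1/3/2 = -1/3*1/2 = -1/6)
S(Y) = -9 - 5*Y + Y**2/3 (S(Y) = -9 + ((Y**2 + 1*Y) + (4*Y)*(-4))/3 = -9 + ((Y**2 + Y) - 16*Y)/3 = -9 + ((Y + Y**2) - 16*Y)/3 = -9 + (Y**2 - 15*Y)/3 = -9 + (-5*Y + Y**2/3) = -9 - 5*Y + Y**2/3)
S(l(5, C(-5)))**2 = (-9 - 5*(-1/6) + (-1/6)**2/3)**2 = (-9 + 5/6 + (1/3)*(1/36))**2 = (-9 + 5/6 + 1/108)**2 = (-881/108)**2 = 776161/11664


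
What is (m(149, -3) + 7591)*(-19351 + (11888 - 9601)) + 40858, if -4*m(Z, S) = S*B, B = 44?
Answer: -130055078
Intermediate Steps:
m(Z, S) = -11*S (m(Z, S) = -S*44/4 = -11*S)
(m(149, -3) + 7591)*(-19351 + (11888 - 9601)) + 40858 = (-11*(-3) + 7591)*(-19351 + (11888 - 9601)) + 40858 = (33 + 7591)*(-19351 + 2287) + 40858 = 7624*(-17064) + 40858 = -130095936 + 40858 = -130055078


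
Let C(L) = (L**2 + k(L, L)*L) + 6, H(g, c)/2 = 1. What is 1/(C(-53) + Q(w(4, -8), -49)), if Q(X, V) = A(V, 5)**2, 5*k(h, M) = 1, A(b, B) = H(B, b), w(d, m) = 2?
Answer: 5/14042 ≈ 0.00035607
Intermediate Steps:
H(g, c) = 2 (H(g, c) = 2*1 = 2)
A(b, B) = 2
k(h, M) = 1/5 (k(h, M) = (1/5)*1 = 1/5)
C(L) = 6 + L**2 + L/5 (C(L) = (L**2 + L/5) + 6 = 6 + L**2 + L/5)
Q(X, V) = 4 (Q(X, V) = 2**2 = 4)
1/(C(-53) + Q(w(4, -8), -49)) = 1/((6 + (-53)**2 + (1/5)*(-53)) + 4) = 1/((6 + 2809 - 53/5) + 4) = 1/(14022/5 + 4) = 1/(14042/5) = 5/14042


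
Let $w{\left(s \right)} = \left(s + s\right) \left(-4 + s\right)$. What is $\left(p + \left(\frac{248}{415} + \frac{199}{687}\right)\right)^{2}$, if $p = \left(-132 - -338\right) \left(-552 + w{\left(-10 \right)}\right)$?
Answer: $\frac{255192650310350659201}{81284861025} \approx 3.1395 \cdot 10^{9}$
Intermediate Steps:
$w{\left(s \right)} = 2 s \left(-4 + s\right)$
$p = -56032$ ($p = \left(-132 - -338\right) \left(-552 + 2 \left(-10\right) \left(-4 - 10\right)\right) = \left(-132 + 338\right) \left(-552 + 2 \left(-10\right) \left(-14\right)\right) = 206 \left(-552 + 280\right) = 206 \left(-272\right) = -56032$)
$\left(p + \left(\frac{248}{415} + \frac{199}{687}\right)\right)^{2} = \left(-56032 + \left(\frac{248}{415} + \frac{199}{687}\right)\right)^{2} = \left(-56032 + \frac{252961}{285105}\right)^{2} = \left(- \frac{15974750399}{285105}\right)^{2} = \frac{255192650310350659201}{81284861025}$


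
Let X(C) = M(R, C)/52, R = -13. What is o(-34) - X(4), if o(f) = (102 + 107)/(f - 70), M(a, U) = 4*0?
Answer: -209/104 ≈ -2.0096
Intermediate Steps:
M(a, U) = 0
o(f) = 209/(-70 + f)
X(C) = 0 (X(C) = 0/52 = 0*(1/52) = 0)
o(-34) - X(4) = 209/(-70 - 34) - 1*0 = 209/(-104) + 0 = 209*(-1/104) + 0 = -209/104 + 0 = -209/104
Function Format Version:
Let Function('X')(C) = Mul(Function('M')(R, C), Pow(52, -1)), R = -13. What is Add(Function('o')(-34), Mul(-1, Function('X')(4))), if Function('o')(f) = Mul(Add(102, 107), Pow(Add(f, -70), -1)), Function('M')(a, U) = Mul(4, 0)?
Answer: Rational(-209, 104) ≈ -2.0096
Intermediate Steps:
Function('M')(a, U) = 0
Function('o')(f) = Mul(209, Pow(Add(-70, f), -1))
Function('X')(C) = 0 (Function('X')(C) = Mul(0, Pow(52, -1)) = Mul(0, Rational(1, 52)) = 0)
Add(Function('o')(-34), Mul(-1, Function('X')(4))) = Add(Mul(209, Pow(Add(-70, -34), -1)), Mul(-1, 0)) = Add(Mul(209, Pow(-104, -1)), 0) = Add(Mul(209, Rational(-1, 104)), 0) = Add(Rational(-209, 104), 0) = Rational(-209, 104)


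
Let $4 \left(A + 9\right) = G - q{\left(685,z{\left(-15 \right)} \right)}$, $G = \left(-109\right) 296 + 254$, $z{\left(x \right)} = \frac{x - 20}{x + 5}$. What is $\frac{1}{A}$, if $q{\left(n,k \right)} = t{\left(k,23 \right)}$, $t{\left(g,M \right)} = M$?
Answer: $- \frac{4}{32069} \approx -0.00012473$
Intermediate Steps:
$z{\left(x \right)} = \frac{-20 + x}{5 + x}$
$q{\left(n,k \right)} = 23$
$G = -32010$ ($G = -32264 + 254 = -32010$)
$A = - \frac{32069}{4}$ ($A = -9 + \frac{-32010 - 23}{4} = -9 + \frac{1}{4} \left(-32033\right) = -9 - \frac{32033}{4} = - \frac{32069}{4} \approx -8017.3$)
$\frac{1}{A} = \frac{1}{- \frac{32069}{4}} = - \frac{4}{32069}$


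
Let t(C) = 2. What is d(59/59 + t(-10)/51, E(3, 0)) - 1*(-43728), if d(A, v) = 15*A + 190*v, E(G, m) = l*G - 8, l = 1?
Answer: 727491/17 ≈ 42794.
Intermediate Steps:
E(G, m) = -8 + G (E(G, m) = 1*G - 8 = G - 8 = -8 + G)
d(59/59 + t(-10)/51, E(3, 0)) - 1*(-43728) = (15*(59/59 + 2/51) + 190*(-8 + 3)) - 1*(-43728) = (15*(59*(1/59) + 2*(1/51)) + 190*(-5)) + 43728 = (15*(1 + 2/51) - 950) + 43728 = (15*(53/51) - 950) + 43728 = (265/17 - 950) + 43728 = -15885/17 + 43728 = 727491/17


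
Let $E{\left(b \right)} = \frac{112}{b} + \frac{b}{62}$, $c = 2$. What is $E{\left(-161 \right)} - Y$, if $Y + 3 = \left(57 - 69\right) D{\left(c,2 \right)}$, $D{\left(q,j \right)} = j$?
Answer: $\frac{33807}{1426} \approx 23.708$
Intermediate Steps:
$Y = -27$ ($Y = -3 + \left(57 - 69\right) 2 = -3 - 24 = -27$)
$E{\left(b \right)} = \frac{112}{b} + \frac{b}{62}$ ($E{\left(b \right)} = \frac{112}{b} + b \frac{1}{62} = \frac{112}{b} + \frac{b}{62}$)
$E{\left(-161 \right)} - Y = \left(\frac{112}{-161} + \frac{1}{62} \left(-161\right)\right) - -27 = \left(112 \left(- \frac{1}{161}\right) - \frac{161}{62}\right) + 27 = \left(- \frac{16}{23} - \frac{161}{62}\right) + 27 = - \frac{4695}{1426} + 27 = \frac{33807}{1426}$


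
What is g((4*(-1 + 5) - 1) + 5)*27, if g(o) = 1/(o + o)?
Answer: 27/40 ≈ 0.67500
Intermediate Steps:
g(o) = 1/(2*o)
g((4*(-1 + 5) - 1) + 5)*27 = (1/(2*((4*(-1 + 5) - 1) + 5)))*27 = (1/(2*((4*4 - 1) + 5)))*27 = (1/(2*((16 - 1) + 5)))*27 = (1/(2*(15 + 5)))*27 = ((½)/20)*27 = ((½)*(1/20))*27 = (1/40)*27 = 27/40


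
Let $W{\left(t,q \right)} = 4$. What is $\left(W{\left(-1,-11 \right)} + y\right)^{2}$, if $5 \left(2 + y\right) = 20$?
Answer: $36$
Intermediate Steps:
$y = 2$ ($y = -2 + \frac{1}{5} \cdot 20 = -2 + 4 = 2$)
$\left(W{\left(-1,-11 \right)} + y\right)^{2} = \left(4 + 2\right)^{2} = 6^{2} = 36$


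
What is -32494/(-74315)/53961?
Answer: 32494/4010111715 ≈ 8.1030e-6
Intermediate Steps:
-32494/(-74315)/53961 = -32494*(-1/74315)*(1/53961) = (32494/74315)*(1/53961) = 32494/4010111715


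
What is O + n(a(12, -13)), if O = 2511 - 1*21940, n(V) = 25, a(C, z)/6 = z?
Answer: -19404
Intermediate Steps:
a(C, z) = 6*z
O = -19429 (O = 2511 - 21940 = -19429)
O + n(a(12, -13)) = -19429 + 25 = -19404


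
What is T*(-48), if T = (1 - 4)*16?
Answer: 2304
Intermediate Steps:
T = -48 (T = -3*16 = -48)
T*(-48) = -48*(-48) = 2304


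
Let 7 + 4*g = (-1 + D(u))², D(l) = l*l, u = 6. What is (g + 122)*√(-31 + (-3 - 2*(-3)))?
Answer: 853*I*√7 ≈ 2256.8*I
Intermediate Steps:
D(l) = l²
g = 609/2 (g = -7/4 + (-1 + 6²)²/4 = -7/4 + (-1 + 36)²/4 = -7/4 + (¼)*35² = -7/4 + (¼)*1225 = -7/4 + 1225/4 = 609/2 ≈ 304.50)
(g + 122)*√(-31 + (-3 - 2*(-3))) = (609/2 + 122)*√(-31 + (-3 - 2*(-3))) = 853*√(-31 + (-3 + 6))/2 = 853*√(-31 + 3)/2 = 853*√(-28)/2 = 853*(2*I*√7)/2 = 853*I*√7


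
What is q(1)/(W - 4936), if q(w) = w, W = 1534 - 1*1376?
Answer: -1/4778 ≈ -0.00020929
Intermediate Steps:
W = 158 (W = 1534 - 1376 = 158)
q(1)/(W - 4936) = 1/(158 - 4936) = 1/(-4778) = -1/4778*1 = -1/4778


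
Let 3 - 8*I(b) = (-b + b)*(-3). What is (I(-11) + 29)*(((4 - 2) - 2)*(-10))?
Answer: 0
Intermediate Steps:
I(b) = 3/8 (I(b) = 3/8 - (-b + b)*(-3)/8 = 3/8 - 0*(-3) = 3/8 - 1/8*0 = 3/8 + 0 = 3/8)
(I(-11) + 29)*(((4 - 2) - 2)*(-10)) = (3/8 + 29)*(((4 - 2) - 2)*(-10)) = 235*((2 - 2)*(-10))/8 = 235*(0*(-10))/8 = (235/8)*0 = 0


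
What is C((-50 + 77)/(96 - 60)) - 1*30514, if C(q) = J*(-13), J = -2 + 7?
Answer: -30579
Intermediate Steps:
J = 5
C(q) = -65 (C(q) = 5*(-13) = -65)
C((-50 + 77)/(96 - 60)) - 1*30514 = -65 - 1*30514 = -65 - 30514 = -30579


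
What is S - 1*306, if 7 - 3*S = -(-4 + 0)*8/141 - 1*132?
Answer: -109871/423 ≈ -259.74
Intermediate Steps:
S = 19567/423 (S = 7/3 - (-(-4 + 0)*8/141 - 1*132)/3 = 7/3 - (-(-4)*8*(1/141) - 132)/3 = 7/3 - (-1*(-32)*(1/141) - 132)/3 = 7/3 - (32*(1/141) - 132)/3 = 7/3 - (32/141 - 132)/3 = 7/3 - 1/3*(-18580/141) = 7/3 + 18580/423 = 19567/423 ≈ 46.258)
S - 1*306 = 19567/423 - 1*306 = 19567/423 - 306 = -109871/423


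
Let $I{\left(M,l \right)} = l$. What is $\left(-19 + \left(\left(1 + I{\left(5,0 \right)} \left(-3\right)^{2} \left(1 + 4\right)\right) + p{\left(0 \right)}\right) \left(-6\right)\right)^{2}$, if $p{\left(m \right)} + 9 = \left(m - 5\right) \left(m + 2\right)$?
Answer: $7921$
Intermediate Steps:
$p{\left(m \right)} = -9 + \left(-5 + m\right) \left(2 + m\right)$ ($p{\left(m \right)} = -9 + \left(m - 5\right) \left(m + 2\right) = -9 + \left(-5 + m\right) \left(2 + m\right)$)
$\left(-19 + \left(\left(1 + I{\left(5,0 \right)} \left(-3\right)^{2} \left(1 + 4\right)\right) + p{\left(0 \right)}\right) \left(-6\right)\right)^{2} = \left(-19 + \left(\left(1 + 0 \left(-3\right)^{2} \left(1 + 4\right)\right) - \left(19 - 0^{2}\right)\right) \left(-6\right)\right)^{2} = \left(-19 + \left(\left(1 + 0 \cdot 9 \cdot 5\right) + \left(-19 + 0 + 0\right)\right) \left(-6\right)\right)^{2} = \left(-19 + \left(\left(1 + 0 \cdot 45\right) - 19\right) \left(-6\right)\right)^{2} = \left(-19 + \left(\left(1 + 0\right) - 19\right) \left(-6\right)\right)^{2} = \left(-19 + \left(1 - 19\right) \left(-6\right)\right)^{2} = \left(-19 - -108\right)^{2} = \left(-19 + 108\right)^{2} = 89^{2} = 7921$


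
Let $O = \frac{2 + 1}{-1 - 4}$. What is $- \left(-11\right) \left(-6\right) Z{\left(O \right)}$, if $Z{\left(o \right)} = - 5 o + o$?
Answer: $- \frac{792}{5} \approx -158.4$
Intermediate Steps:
$O = - \frac{3}{5}$ ($O = \frac{3}{-5} = 3 \left(- \frac{1}{5}\right) = - \frac{3}{5} \approx -0.6$)
$Z{\left(o \right)} = - 4 o$
$- \left(-11\right) \left(-6\right) Z{\left(O \right)} = - \left(-11\right) \left(-6\right) \left(\left(-4\right) \left(- \frac{3}{5}\right)\right) = - \frac{66 \cdot 12}{5} = \left(-1\right) \frac{792}{5} = - \frac{792}{5}$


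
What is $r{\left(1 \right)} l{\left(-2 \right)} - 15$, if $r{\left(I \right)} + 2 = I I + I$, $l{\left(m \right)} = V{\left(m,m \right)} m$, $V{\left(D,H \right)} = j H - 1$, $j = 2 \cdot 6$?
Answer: $-15$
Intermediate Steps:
$j = 12$
$V{\left(D,H \right)} = -1 + 12 H$ ($V{\left(D,H \right)} = 12 H - 1 = -1 + 12 H$)
$l{\left(m \right)} = m \left(-1 + 12 m\right)$ ($l{\left(m \right)} = \left(-1 + 12 m\right) m = m \left(-1 + 12 m\right)$)
$r{\left(I \right)} = -2 + I + I^{2}$ ($r{\left(I \right)} = -2 + \left(I I + I\right) = -2 + \left(I^{2} + I\right) = -2 + \left(I + I^{2}\right) = -2 + I + I^{2}$)
$r{\left(1 \right)} l{\left(-2 \right)} - 15 = \left(-2 + 1 + 1^{2}\right) \left(- 2 \left(-1 + 12 \left(-2\right)\right)\right) - 15 = \left(-2 + 1 + 1\right) \left(- 2 \left(-1 - 24\right)\right) - 15 = 0 \left(\left(-2\right) \left(-25\right)\right) - 15 = 0 \cdot 50 - 15 = 0 - 15 = -15$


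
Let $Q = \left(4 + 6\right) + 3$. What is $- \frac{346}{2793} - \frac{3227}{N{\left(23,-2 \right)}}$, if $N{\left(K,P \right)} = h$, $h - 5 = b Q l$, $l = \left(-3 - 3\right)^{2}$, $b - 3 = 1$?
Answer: $- \frac{9662453}{5242461} \approx -1.8431$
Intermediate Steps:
$b = 4$ ($b = 3 + 1 = 4$)
$Q = 13$ ($Q = 10 + 3 = 13$)
$l = 36$ ($l = \left(-6\right)^{2} = 36$)
$h = 1877$ ($h = 5 + 4 \cdot 13 \cdot 36 = 5 + 52 \cdot 36 = 5 + 1872 = 1877$)
$N{\left(K,P \right)} = 1877$
$- \frac{346}{2793} - \frac{3227}{N{\left(23,-2 \right)}} = - \frac{346}{2793} - \frac{3227}{1877} = - \frac{9662453}{5242461}$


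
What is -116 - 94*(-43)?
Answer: 3926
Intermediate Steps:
-116 - 94*(-43) = -116 + 4042 = 3926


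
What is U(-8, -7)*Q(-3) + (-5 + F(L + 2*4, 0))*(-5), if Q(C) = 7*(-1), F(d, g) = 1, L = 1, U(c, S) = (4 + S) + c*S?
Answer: -351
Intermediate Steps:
U(c, S) = 4 + S + S*c (U(c, S) = (4 + S) + S*c = 4 + S + S*c)
Q(C) = -7
U(-8, -7)*Q(-3) + (-5 + F(L + 2*4, 0))*(-5) = (4 - 7 - 7*(-8))*(-7) + (-5 + 1)*(-5) = (4 - 7 + 56)*(-7) - 4*(-5) = 53*(-7) + 20 = -371 + 20 = -351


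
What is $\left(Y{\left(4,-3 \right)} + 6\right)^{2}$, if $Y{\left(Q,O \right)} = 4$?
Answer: $100$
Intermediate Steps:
$\left(Y{\left(4,-3 \right)} + 6\right)^{2} = \left(4 + 6\right)^{2} = 10^{2} = 100$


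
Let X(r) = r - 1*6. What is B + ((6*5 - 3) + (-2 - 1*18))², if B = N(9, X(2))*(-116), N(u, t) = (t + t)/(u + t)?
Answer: 1173/5 ≈ 234.60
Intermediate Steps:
X(r) = -6 + r (X(r) = r - 6 = -6 + r)
N(u, t) = 2*t/(t + u) (N(u, t) = (2*t)/(t + u) = 2*t/(t + u))
B = 928/5 (B = (2*(-6 + 2)/((-6 + 2) + 9))*(-116) = (2*(-4)/(-4 + 9))*(-116) = (2*(-4)/5)*(-116) = (2*(-4)*(⅕))*(-116) = -8/5*(-116) = 928/5 ≈ 185.60)
B + ((6*5 - 3) + (-2 - 1*18))² = 928/5 + ((6*5 - 3) + (-2 - 1*18))² = 928/5 + ((30 - 3) + (-2 - 18))² = 928/5 + (27 - 20)² = 928/5 + 7² = 928/5 + 49 = 1173/5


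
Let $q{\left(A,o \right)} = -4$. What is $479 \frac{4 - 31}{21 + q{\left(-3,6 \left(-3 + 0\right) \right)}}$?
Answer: $- \frac{12933}{17} \approx -760.76$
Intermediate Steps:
$479 \frac{4 - 31}{21 + q{\left(-3,6 \left(-3 + 0\right) \right)}} = 479 \frac{4 - 31}{21 - 4} = 479 \left(- \frac{27}{17}\right) = - \frac{12933}{17}$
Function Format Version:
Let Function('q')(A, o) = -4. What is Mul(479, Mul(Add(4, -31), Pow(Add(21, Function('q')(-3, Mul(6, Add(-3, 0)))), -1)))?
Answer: Rational(-12933, 17) ≈ -760.76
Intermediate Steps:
Mul(479, Mul(Add(4, -31), Pow(Add(21, Function('q')(-3, Mul(6, Add(-3, 0)))), -1))) = Mul(479, Mul(Add(4, -31), Pow(Add(21, -4), -1))) = Mul(479, Mul(-27, Pow(17, -1))) = Mul(479, Mul(-27, Rational(1, 17))) = Mul(479, Rational(-27, 17)) = Rational(-12933, 17)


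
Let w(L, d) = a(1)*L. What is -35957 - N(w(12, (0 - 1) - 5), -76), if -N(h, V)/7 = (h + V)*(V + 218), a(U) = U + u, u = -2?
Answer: -123429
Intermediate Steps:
a(U) = -2 + U (a(U) = U - 2 = -2 + U)
w(L, d) = -L (w(L, d) = (-2 + 1)*L = -L)
N(h, V) = -7*(218 + V)*(V + h) (N(h, V) = -7*(h + V)*(V + 218) = -7*(V + h)*(218 + V) = -7*(218 + V)*(V + h))
-35957 - N(w(12, (0 - 1) - 5), -76) = -35957 - (-1526*(-76) - (-1526)*12 - 7*(-76)² - 7*(-76)*(-1*12)) = -35957 - (115976 - 1526*(-12) - 7*5776 - 7*(-76)*(-12)) = -35957 - (115976 + 18312 - 40432 - 6384) = -35957 - 1*87472 = -35957 - 87472 = -123429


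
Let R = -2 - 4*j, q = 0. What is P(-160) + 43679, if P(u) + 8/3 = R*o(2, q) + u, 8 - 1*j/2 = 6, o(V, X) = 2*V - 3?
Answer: 130495/3 ≈ 43498.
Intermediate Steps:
o(V, X) = -3 + 2*V
j = 4 (j = 16 - 2*6 = 16 - 12 = 4)
R = -18 (R = -2 - 4*4 = -2 - 16 = -18)
P(u) = -62/3 + u (P(u) = -8/3 + (-18*(-3 + 2*2) + u) = -8/3 + (-18*(-3 + 4) + u) = -8/3 + (-18*1 + u) = -8/3 + (-18 + u) = -62/3 + u)
P(-160) + 43679 = (-62/3 - 160) + 43679 = -542/3 + 43679 = 130495/3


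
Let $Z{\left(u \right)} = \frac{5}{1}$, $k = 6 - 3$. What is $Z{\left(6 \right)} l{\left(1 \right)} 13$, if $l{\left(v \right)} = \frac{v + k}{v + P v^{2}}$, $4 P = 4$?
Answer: $130$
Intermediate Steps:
$P = 1$ ($P = \frac{1}{4} \cdot 4 = 1$)
$k = 3$
$Z{\left(u \right)} = 5$ ($Z{\left(u \right)} = 5 \cdot 1 = 5$)
$l{\left(v \right)} = \frac{3 + v}{v + v^{2}}$ ($l{\left(v \right)} = \frac{v + 3}{v + 1 v^{2}} = \frac{3 + v}{v + v^{2}}$)
$Z{\left(6 \right)} l{\left(1 \right)} 13 = 5 \frac{3 + 1}{1 \left(1 + 1\right)} 13 = 5 \cdot 1 \cdot \frac{1}{2} \cdot 4 \cdot 13 = 5 \cdot 2 \cdot 13 = 10 \cdot 13 = 130$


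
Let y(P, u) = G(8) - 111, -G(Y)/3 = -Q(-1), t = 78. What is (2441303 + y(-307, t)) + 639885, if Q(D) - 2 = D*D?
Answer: 3081086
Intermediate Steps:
Q(D) = 2 + D**2 (Q(D) = 2 + D*D = 2 + D**2)
G(Y) = 9 (G(Y) = -(-3)*(2 + (-1)**2) = -(-3)*(2 + 1) = -(-3)*3 = -3*(-3) = 9)
y(P, u) = -102 (y(P, u) = 9 - 111 = -102)
(2441303 + y(-307, t)) + 639885 = (2441303 - 102) + 639885 = 2441201 + 639885 = 3081086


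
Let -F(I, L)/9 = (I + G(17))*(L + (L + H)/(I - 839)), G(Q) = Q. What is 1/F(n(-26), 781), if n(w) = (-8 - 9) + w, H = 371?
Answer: 49/8939970 ≈ 5.4810e-6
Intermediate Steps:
n(w) = -17 + w
F(I, L) = -9*(17 + I)*(L + (371 + L)/(-839 + I)) (F(I, L) = -9*(I + 17)*(L + (L + 371)/(I - 839)) = -9*(17 + I)*(L + (371 + L)/(-839 + I)))
1/F(n(-26), 781) = 1/(9*(-6307 - 371*(-17 - 26) + 14246*781 - 1*781*(-17 - 26)² + 821*(-17 - 26)*781)/(-839 + (-17 - 26))) = 1/(9*(-6307 - 371*(-43) + 11126126 - 1*781*(-43)² + 821*(-43)*781)/(-839 - 43)) = 1/(9*(-6307 + 15953 + 11126126 - 1*781*1849 - 27571643)/(-882)) = 1/(9*(-1/882)*(-6307 + 15953 + 11126126 - 1444069 - 27571643)) = 1/(9*(-1/882)*(-17879940)) = 1/(8939970/49) = 49/8939970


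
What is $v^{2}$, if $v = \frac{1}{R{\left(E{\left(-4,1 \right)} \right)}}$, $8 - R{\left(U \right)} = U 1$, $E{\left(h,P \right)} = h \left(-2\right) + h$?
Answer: $\frac{1}{16} \approx 0.0625$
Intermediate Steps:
$E{\left(h,P \right)} = - h$ ($E{\left(h,P \right)} = - 2 h + h = - h$)
$R{\left(U \right)} = 8 - U$ ($R{\left(U \right)} = 8 - U 1 = 8 - U$)
$v = \frac{1}{4}$ ($v = \frac{1}{8 - \left(-1\right) \left(-4\right)} = \frac{1}{8 - 4} = \frac{1}{4} \approx 0.25$)
$v^{2} = \left(\frac{1}{4}\right)^{2} = \frac{1}{16}$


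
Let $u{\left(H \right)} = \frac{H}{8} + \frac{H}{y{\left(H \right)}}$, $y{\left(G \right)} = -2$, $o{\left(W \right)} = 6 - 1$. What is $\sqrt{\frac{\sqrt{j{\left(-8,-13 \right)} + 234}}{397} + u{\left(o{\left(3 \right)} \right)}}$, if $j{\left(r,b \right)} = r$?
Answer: $\frac{\sqrt{-4728270 + 6352 \sqrt{226}}}{1588} \approx 1.3554 i$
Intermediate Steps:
$o{\left(W \right)} = 5$ ($o{\left(W \right)} = 6 - 1 = 5$)
$u{\left(H \right)} = - \frac{3 H}{8}$ ($u{\left(H \right)} = \frac{H}{8} + \frac{H}{-2} = H \frac{1}{8} + H \left(- \frac{1}{2}\right) = \frac{H}{8} - \frac{H}{2} = - \frac{3 H}{8}$)
$\sqrt{\frac{\sqrt{j{\left(-8,-13 \right)} + 234}}{397} + u{\left(o{\left(3 \right)} \right)}} = \sqrt{\frac{\sqrt{-8 + 234}}{397} - \frac{15}{8}} = \sqrt{\sqrt{226} \cdot \frac{1}{397} - \frac{15}{8}} = \sqrt{\frac{\sqrt{226}}{397} - \frac{15}{8}} = \sqrt{- \frac{15}{8} + \frac{\sqrt{226}}{397}}$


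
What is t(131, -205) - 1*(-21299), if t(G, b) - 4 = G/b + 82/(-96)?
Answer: 209606827/9840 ≈ 21302.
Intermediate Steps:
t(G, b) = 151/48 + G/b (t(G, b) = 4 + (G/b + 82/(-96)) = 4 + (G/b + 82*(-1/96)) = 4 + (G/b - 41/48) = 4 + (-41/48 + G/b) = 151/48 + G/b)
t(131, -205) - 1*(-21299) = (151/48 + 131/(-205)) - 1*(-21299) = (151/48 + 131*(-1/205)) + 21299 = (151/48 - 131/205) + 21299 = 24667/9840 + 21299 = 209606827/9840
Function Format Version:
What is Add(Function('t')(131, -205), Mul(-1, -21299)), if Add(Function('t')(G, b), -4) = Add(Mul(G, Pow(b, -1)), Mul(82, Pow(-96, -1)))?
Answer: Rational(209606827, 9840) ≈ 21302.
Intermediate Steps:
Function('t')(G, b) = Add(Rational(151, 48), Mul(G, Pow(b, -1))) (Function('t')(G, b) = Add(4, Add(Mul(G, Pow(b, -1)), Mul(82, Pow(-96, -1)))) = Add(4, Add(Mul(G, Pow(b, -1)), Mul(82, Rational(-1, 96)))) = Add(4, Add(Mul(G, Pow(b, -1)), Rational(-41, 48))) = Add(4, Add(Rational(-41, 48), Mul(G, Pow(b, -1)))) = Add(Rational(151, 48), Mul(G, Pow(b, -1))))
Add(Function('t')(131, -205), Mul(-1, -21299)) = Add(Add(Rational(151, 48), Mul(131, Pow(-205, -1))), Mul(-1, -21299)) = Add(Add(Rational(151, 48), Mul(131, Rational(-1, 205))), 21299) = Add(Add(Rational(151, 48), Rational(-131, 205)), 21299) = Add(Rational(24667, 9840), 21299) = Rational(209606827, 9840)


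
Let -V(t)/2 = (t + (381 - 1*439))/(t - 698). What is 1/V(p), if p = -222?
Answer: -23/14 ≈ -1.6429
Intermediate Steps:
V(t) = -2*(-58 + t)/(-698 + t) (V(t) = -2*(t + (381 - 1*439))/(t - 698) = -2*(t + (381 - 439))/(-698 + t) = -2*(t - 58)/(-698 + t) = -2*(-58 + t)/(-698 + t))
1/V(p) = 1/(2*(58 - 1*(-222))/(-698 - 222)) = 1/(2*(58 + 222)/(-920)) = 1/(2*(-1/920)*280) = 1/(-14/23) = -23/14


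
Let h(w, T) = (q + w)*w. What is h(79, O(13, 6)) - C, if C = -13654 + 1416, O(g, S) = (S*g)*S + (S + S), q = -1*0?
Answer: 18479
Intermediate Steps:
q = 0
O(g, S) = 2*S + g*S² (O(g, S) = g*S² + 2*S = 2*S + g*S²)
C = -12238
h(w, T) = w² (h(w, T) = (0 + w)*w = w*w = w²)
h(79, O(13, 6)) - C = 79² - 1*(-12238) = 6241 + 12238 = 18479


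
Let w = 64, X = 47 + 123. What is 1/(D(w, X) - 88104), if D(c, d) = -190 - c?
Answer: -1/88358 ≈ -1.1318e-5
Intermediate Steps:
X = 170
1/(D(w, X) - 88104) = 1/((-190 - 1*64) - 88104) = 1/((-190 - 64) - 88104) = 1/(-254 - 88104) = 1/(-88358) = -1/88358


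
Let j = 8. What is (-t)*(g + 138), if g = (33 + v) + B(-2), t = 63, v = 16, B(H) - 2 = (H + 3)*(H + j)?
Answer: -12285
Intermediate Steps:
B(H) = 2 + (3 + H)*(8 + H) (B(H) = 2 + (H + 3)*(H + 8) = 2 + (3 + H)*(8 + H))
g = 57 (g = (33 + 16) + (26 + (-2)² + 11*(-2)) = 49 + (26 + 4 - 22) = 49 + 8 = 57)
(-t)*(g + 138) = (-1*63)*(57 + 138) = -63*195 = -12285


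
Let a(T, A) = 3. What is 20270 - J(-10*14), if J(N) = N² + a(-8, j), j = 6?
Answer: 667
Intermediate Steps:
J(N) = 3 + N² (J(N) = N² + 3 = 3 + N²)
20270 - J(-10*14) = 20270 - (3 + (-10*14)²) = 20270 - (3 + (-140)²) = 20270 - (3 + 19600) = 20270 - 1*19603 = 20270 - 19603 = 667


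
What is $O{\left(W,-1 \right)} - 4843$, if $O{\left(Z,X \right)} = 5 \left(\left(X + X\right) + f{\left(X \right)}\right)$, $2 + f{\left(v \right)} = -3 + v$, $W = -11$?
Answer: $-4883$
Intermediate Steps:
$f{\left(v \right)} = -5 + v$ ($f{\left(v \right)} = -2 + \left(-3 + v\right) = -5 + v$)
$O{\left(Z,X \right)} = -25 + 15 X$ ($O{\left(Z,X \right)} = 5 \left(\left(X + X\right) + \left(-5 + X\right)\right) = 5 \left(2 X + \left(-5 + X\right)\right) = 5 \left(-5 + 3 X\right) = -25 + 15 X$)
$O{\left(W,-1 \right)} - 4843 = \left(-25 + 15 \left(-1\right)\right) - 4843 = \left(-25 - 15\right) - 4843 = -40 - 4843 = -4883$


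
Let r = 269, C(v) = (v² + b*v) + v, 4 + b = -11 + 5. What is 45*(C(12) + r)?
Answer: 13725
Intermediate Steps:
b = -10 (b = -4 + (-11 + 5) = -4 - 6 = -10)
C(v) = v² - 9*v (C(v) = (v² - 10*v) + v = v² - 9*v)
45*(C(12) + r) = 45*(12*(-9 + 12) + 269) = 45*(12*3 + 269) = 45*(36 + 269) = 45*305 = 13725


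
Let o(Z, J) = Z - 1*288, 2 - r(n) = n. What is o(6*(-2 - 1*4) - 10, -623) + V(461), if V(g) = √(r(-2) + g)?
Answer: -334 + √465 ≈ -312.44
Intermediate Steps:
r(n) = 2 - n
o(Z, J) = -288 + Z (o(Z, J) = Z - 288 = -288 + Z)
V(g) = √(4 + g) (V(g) = √((2 - 1*(-2)) + g) = √((2 + 2) + g) = √(4 + g))
o(6*(-2 - 1*4) - 10, -623) + V(461) = (-288 + (6*(-2 - 1*4) - 10)) + √(4 + 461) = (-288 + (6*(-2 - 4) - 10)) + √465 = (-288 + (6*(-6) - 10)) + √465 = (-288 + (-36 - 10)) + √465 = (-288 - 46) + √465 = -334 + √465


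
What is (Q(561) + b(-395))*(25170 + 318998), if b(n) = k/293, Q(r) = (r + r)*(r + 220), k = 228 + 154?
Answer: 88365480921344/293 ≈ 3.0159e+11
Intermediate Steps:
k = 382
Q(r) = 2*r*(220 + r) (Q(r) = (2*r)*(220 + r) = 2*r*(220 + r))
b(n) = 382/293
(Q(561) + b(-395))*(25170 + 318998) = (2*561*(220 + 561) + 382/293)*(25170 + 318998) = (2*561*781 + 382/293)*344168 = (876282 + 382/293)*344168 = (256751008/293)*344168 = 88365480921344/293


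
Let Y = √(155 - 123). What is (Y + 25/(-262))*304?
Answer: -3800/131 + 1216*√2 ≈ 1690.7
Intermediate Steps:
Y = 4*√2 (Y = √32 = 4*√2 ≈ 5.6569)
(Y + 25/(-262))*304 = (4*√2 + 25/(-262))*304 = (4*√2 + 25*(-1/262))*304 = (4*√2 - 25/262)*304 = (-25/262 + 4*√2)*304 = -3800/131 + 1216*√2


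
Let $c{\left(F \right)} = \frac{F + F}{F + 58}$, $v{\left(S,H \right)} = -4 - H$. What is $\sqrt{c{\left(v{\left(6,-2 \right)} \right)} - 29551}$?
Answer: $\frac{i \sqrt{5792010}}{14} \approx 171.9 i$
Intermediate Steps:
$c{\left(F \right)} = \frac{2 F}{58 + F}$
$\sqrt{c{\left(v{\left(6,-2 \right)} \right)} - 29551} = \sqrt{\frac{2 \left(-4 - -2\right)}{58 - 2} - 29551} = \sqrt{\frac{2 \left(-4 + 2\right)}{58 + \left(-4 + 2\right)} - 29551} = \sqrt{2 \left(-2\right) \frac{1}{58 - 2} - 29551} = \sqrt{2 \left(-2\right) \frac{1}{56} - 29551} = \sqrt{- \frac{1}{14} - 29551} = \sqrt{- \frac{413715}{14}} = \frac{i \sqrt{5792010}}{14}$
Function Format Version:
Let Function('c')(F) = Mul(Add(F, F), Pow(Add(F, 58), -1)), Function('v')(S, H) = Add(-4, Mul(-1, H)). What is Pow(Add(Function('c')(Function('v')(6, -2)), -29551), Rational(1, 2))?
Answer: Mul(Rational(1, 14), I, Pow(5792010, Rational(1, 2))) ≈ Mul(171.90, I)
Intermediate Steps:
Function('c')(F) = Mul(2, F, Pow(Add(58, F), -1)) (Function('c')(F) = Mul(Mul(2, F), Pow(Add(58, F), -1)) = Mul(2, F, Pow(Add(58, F), -1)))
Pow(Add(Function('c')(Function('v')(6, -2)), -29551), Rational(1, 2)) = Pow(Add(Mul(2, Add(-4, Mul(-1, -2)), Pow(Add(58, Add(-4, Mul(-1, -2))), -1)), -29551), Rational(1, 2)) = Pow(Add(Mul(2, Add(-4, 2), Pow(Add(58, Add(-4, 2)), -1)), -29551), Rational(1, 2)) = Pow(Add(Mul(2, -2, Pow(Add(58, -2), -1)), -29551), Rational(1, 2)) = Pow(Add(Mul(2, -2, Pow(56, -1)), -29551), Rational(1, 2)) = Pow(Add(Mul(2, -2, Rational(1, 56)), -29551), Rational(1, 2)) = Pow(Add(Rational(-1, 14), -29551), Rational(1, 2)) = Pow(Rational(-413715, 14), Rational(1, 2)) = Mul(Rational(1, 14), I, Pow(5792010, Rational(1, 2)))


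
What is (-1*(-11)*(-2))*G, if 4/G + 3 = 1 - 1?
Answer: 88/3 ≈ 29.333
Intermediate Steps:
G = -4/3 (G = 4/(-3 + (1 - 1)) = 4/(-3 + 0) = 4/(-3) = 4*(-1/3) = -4/3 ≈ -1.3333)
(-1*(-11)*(-2))*G = (-1*(-11)*(-2))*(-4/3) = (11*(-2))*(-4/3) = -22*(-4/3) = 88/3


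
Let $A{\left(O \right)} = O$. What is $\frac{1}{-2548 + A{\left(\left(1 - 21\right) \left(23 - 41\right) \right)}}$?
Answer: $- \frac{1}{2188} \approx -0.00045704$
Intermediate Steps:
$\frac{1}{-2548 + A{\left(\left(1 - 21\right) \left(23 - 41\right) \right)}} = \frac{1}{-2548 + \left(1 - 21\right) \left(23 - 41\right)} = \frac{1}{-2548 - -360} = \frac{1}{-2548 + 360} = \frac{1}{-2188} = - \frac{1}{2188}$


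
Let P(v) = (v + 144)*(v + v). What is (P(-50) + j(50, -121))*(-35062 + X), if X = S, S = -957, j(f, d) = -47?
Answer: 340271493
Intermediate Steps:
P(v) = 2*v*(144 + v) (P(v) = (144 + v)*(2*v) = 2*v*(144 + v))
X = -957
(P(-50) + j(50, -121))*(-35062 + X) = (2*(-50)*(144 - 50) - 47)*(-35062 - 957) = (2*(-50)*94 - 47)*(-36019) = (-9400 - 47)*(-36019) = -9447*(-36019) = 340271493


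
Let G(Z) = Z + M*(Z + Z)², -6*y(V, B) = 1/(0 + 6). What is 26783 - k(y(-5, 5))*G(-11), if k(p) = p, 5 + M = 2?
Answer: 962725/36 ≈ 26742.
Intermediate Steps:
M = -3 (M = -5 + 2 = -3)
y(V, B) = -1/36 (y(V, B) = -1/(6*(0 + 6)) = -⅙/6 = -⅙*⅙ = -1/36)
G(Z) = Z - 12*Z² (G(Z) = Z - 3*(Z + Z)² = Z - 3*4*Z² = Z - 12*Z²)
26783 - k(y(-5, 5))*G(-11) = 26783 - (-1)*(-11*(1 - 12*(-11)))/36 = 26783 - (-1)*(-11*(1 + 132))/36 = 26783 - (-1)*(-11*133)/36 = 26783 - (-1)*(-1463)/36 = 26783 - 1*1463/36 = 26783 - 1463/36 = 962725/36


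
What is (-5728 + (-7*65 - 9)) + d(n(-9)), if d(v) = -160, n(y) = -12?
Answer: -6352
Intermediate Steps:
(-5728 + (-7*65 - 9)) + d(n(-9)) = (-5728 + (-7*65 - 9)) - 160 = (-5728 + (-455 - 9)) - 160 = (-5728 - 464) - 160 = -6192 - 160 = -6352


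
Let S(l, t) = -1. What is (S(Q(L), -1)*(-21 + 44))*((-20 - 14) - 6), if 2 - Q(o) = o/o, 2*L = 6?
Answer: 920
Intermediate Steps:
L = 3 (L = (½)*6 = 3)
Q(o) = 1 (Q(o) = 2 - o/o = 2 - 1*1 = 2 - 1 = 1)
(S(Q(L), -1)*(-21 + 44))*((-20 - 14) - 6) = (-(-21 + 44))*((-20 - 14) - 6) = (-1*23)*(-34 - 6) = -23*(-40) = 920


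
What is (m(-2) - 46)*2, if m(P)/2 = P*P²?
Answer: -124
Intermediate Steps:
m(P) = 2*P³ (m(P) = 2*(P*P²) = 2*P³)
(m(-2) - 46)*2 = (2*(-2)³ - 46)*2 = (2*(-8) - 46)*2 = (-16 - 46)*2 = -62*2 = -124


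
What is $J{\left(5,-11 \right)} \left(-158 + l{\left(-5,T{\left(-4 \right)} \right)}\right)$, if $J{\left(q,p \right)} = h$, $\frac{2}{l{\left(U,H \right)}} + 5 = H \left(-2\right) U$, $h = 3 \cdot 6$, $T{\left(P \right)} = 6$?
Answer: $- \frac{156384}{55} \approx -2843.3$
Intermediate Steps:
$h = 18$
$l{\left(U,H \right)} = \frac{2}{-5 - 2 H U}$ ($l{\left(U,H \right)} = \frac{2}{-5 + H \left(-2\right) U} = \frac{2}{-5 + - 2 H U} = \frac{2}{-5 - 2 H U}$)
$J{\left(q,p \right)} = 18$
$J{\left(5,-11 \right)} \left(-158 + l{\left(-5,T{\left(-4 \right)} \right)}\right) = 18 \left(-158 - \frac{2}{5 + 2 \cdot 6 \left(-5\right)}\right) = 18 \left(-158 - \frac{2}{5 - 60}\right) = 18 \left(-158 - \frac{2}{-55}\right) = 18 \left(-158 - - \frac{2}{55}\right) = 18 \left(-158 + \frac{2}{55}\right) = 18 \left(- \frac{8688}{55}\right) = - \frac{156384}{55}$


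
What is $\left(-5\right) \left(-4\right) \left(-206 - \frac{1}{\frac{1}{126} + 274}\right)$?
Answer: $- \frac{28449104}{6905} \approx -4120.1$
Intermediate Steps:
$\left(-5\right) \left(-4\right) \left(-206 - \frac{1}{\frac{1}{126} + 274}\right) = 20 \left(-206 - \frac{1}{\frac{1}{126} + 274}\right) = 20 \left(-206 - \frac{1}{\frac{34525}{126}}\right) = 20 \left(-206 - \frac{126}{34525}\right) = 20 \left(- \frac{7112276}{34525}\right) = - \frac{28449104}{6905}$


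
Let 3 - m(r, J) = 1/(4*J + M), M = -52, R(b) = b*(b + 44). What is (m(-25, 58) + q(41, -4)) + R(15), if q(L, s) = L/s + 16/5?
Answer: 15857/18 ≈ 880.94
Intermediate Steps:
R(b) = b*(44 + b)
q(L, s) = 16/5 + L/s (q(L, s) = L/s + 16*(1/5) = L/s + 16/5 = 16/5 + L/s)
m(r, J) = 3 - 1/(-52 + 4*J) (m(r, J) = 3 - 1/(4*J - 52) = 3 - 1/(-52 + 4*J))
(m(-25, 58) + q(41, -4)) + R(15) = ((-157 + 12*58)/(4*(-13 + 58)) + (16/5 + 41/(-4))) + 15*(44 + 15) = ((1/4)*(-157 + 696)/45 + (16/5 + 41*(-1/4))) + 15*59 = ((1/4)*(1/45)*539 + (16/5 - 41/4)) + 885 = (539/180 - 141/20) + 885 = -73/18 + 885 = 15857/18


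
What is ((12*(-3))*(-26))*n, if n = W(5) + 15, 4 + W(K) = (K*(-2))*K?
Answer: -36504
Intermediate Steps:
W(K) = -4 - 2*K**2 (W(K) = -4 + (K*(-2))*K = -4 + (-2*K)*K = -4 - 2*K**2)
n = -39 (n = (-4 - 2*5**2) + 15 = (-4 - 2*25) + 15 = (-4 - 50) + 15 = -54 + 15 = -39)
((12*(-3))*(-26))*n = ((12*(-3))*(-26))*(-39) = -36*(-26)*(-39) = 936*(-39) = -36504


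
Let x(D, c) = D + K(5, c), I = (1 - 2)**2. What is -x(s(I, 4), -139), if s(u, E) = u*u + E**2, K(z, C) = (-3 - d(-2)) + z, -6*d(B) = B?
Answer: -56/3 ≈ -18.667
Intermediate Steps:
d(B) = -B/6
I = 1 (I = (-1)**2 = 1)
K(z, C) = -10/3 + z (K(z, C) = (-3 - (-1)*(-2)/6) + z = (-3 - 1*1/3) + z = (-3 - 1/3) + z = -10/3 + z)
s(u, E) = E**2 + u**2 (s(u, E) = u**2 + E**2 = E**2 + u**2)
x(D, c) = 5/3 + D (x(D, c) = D + (-10/3 + 5) = D + 5/3 = 5/3 + D)
-x(s(I, 4), -139) = -(5/3 + (4**2 + 1**2)) = -(5/3 + (16 + 1)) = -(5/3 + 17) = -1*56/3 = -56/3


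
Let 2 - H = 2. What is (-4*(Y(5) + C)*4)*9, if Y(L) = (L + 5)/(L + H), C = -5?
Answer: 432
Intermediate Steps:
H = 0 (H = 2 - 1*2 = 2 - 2 = 0)
Y(L) = (5 + L)/L (Y(L) = (L + 5)/(L + 0) = (5 + L)/L)
(-4*(Y(5) + C)*4)*9 = (-4*((5 + 5)/5 - 5)*4)*9 = (-4*((⅕)*10 - 5)*4)*9 = (-4*(2 - 5)*4)*9 = (-4*(-3)*4)*9 = (12*4)*9 = 48*9 = 432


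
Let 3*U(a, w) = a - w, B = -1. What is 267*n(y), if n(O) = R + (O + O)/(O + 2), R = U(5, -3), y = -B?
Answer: 890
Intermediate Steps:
U(a, w) = -w/3 + a/3 (U(a, w) = (a - w)/3 = -w/3 + a/3)
y = 1 (y = -1*(-1) = 1)
R = 8/3 (R = -1/3*(-3) + (1/3)*5 = 1 + 5/3 = 8/3 ≈ 2.6667)
n(O) = 8/3 + 2*O/(2 + O) (n(O) = 8/3 + (O + O)/(O + 2) = 8/3 + (2*O)/(2 + O) = 8/3 + 2*O/(2 + O))
267*n(y) = 267*(2*(8 + 7*1)/(3*(2 + 1))) = 267*((2/3)*(8 + 7)/3) = 267*((2/3)*(1/3)*15) = 267*(10/3) = 890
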